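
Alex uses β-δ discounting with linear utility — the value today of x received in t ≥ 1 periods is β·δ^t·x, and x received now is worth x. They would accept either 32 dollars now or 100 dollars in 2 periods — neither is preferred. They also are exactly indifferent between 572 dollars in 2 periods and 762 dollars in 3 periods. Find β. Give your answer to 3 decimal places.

Both payoffs in the second observation are in the future, so β drops out: δ^2·572 = δ^3·762 ⇒ δ = 572/762 = 0.75066.
Substituting δ into 32 = β·δ^2·100: β = 32/(56.348) ≈ 0.568.

β ≈ 0.568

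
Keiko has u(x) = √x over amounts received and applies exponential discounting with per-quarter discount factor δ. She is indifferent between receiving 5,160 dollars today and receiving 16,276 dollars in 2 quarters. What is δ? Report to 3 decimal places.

δ ≈ 0.750

Indifference means u(5160) = δ^2 · u(16276), so δ^2 = u(5160)/u(16276).
With u(x) = √x: δ^2 = √5160/√16276 = √(5160/16276) = 0.56306.
Taking the square root: δ = 0.56306^(1/2) ≈ 0.750.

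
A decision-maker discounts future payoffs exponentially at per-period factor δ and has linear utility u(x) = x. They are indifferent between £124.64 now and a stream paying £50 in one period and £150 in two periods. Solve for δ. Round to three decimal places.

Present value of the stream is 50·δ + 150·δ². Indifference gives 50δ + 150δ² = 124.64.
That is, 150δ² + 50δ − 124.64 = 0, a quadratic in δ.
By the quadratic formula (taking the positive root), δ = (−50 + √77284.00) / 300 ≈ 0.760.

δ ≈ 0.760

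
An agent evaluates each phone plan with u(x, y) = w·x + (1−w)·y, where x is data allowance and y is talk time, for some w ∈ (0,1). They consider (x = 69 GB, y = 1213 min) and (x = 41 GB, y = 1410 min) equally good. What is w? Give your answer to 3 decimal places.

u(69,1213) = u(41,1410) means w·69 + (1−w)·1213 = w·41 + (1−w)·1410.
Rearranging, 28·w − 197·(1−w) = 0.
Hence w = 197/(28+197) = 197/225 = 0.876.

w = 0.876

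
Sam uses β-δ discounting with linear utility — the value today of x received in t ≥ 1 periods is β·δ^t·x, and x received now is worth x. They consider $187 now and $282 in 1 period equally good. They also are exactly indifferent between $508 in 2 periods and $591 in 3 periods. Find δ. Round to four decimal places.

From the later pair, β·δ^2·508 = β·δ^3·591; dividing through, δ = 508/591 = 0.85956.

δ ≈ 0.8596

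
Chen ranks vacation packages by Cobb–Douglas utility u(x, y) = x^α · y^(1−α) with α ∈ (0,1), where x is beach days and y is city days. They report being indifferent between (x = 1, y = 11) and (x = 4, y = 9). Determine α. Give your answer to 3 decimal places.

Set the two utilities equal: 1^α·11^(1−α) = 4^α·9^(1−α).
Taking logs: α·ln 1 + (1−α)·ln 11 = α·ln 4 + (1−α)·ln 9, i.e. α·-1.386294 = (1−α)·-0.200671.
Thus α·(-1.586965) = -0.200671, so α = -0.200671/-1.586965 ≈ 0.126.

α ≈ 0.126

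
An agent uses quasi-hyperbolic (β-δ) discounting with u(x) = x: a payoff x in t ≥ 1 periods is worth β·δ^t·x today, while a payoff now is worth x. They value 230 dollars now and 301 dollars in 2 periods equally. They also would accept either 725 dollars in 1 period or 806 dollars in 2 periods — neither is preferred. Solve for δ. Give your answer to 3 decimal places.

δ ≈ 0.900

From the later pair, β·δ^1·725 = β·δ^2·806; dividing through, δ = 725/806 = 0.89950.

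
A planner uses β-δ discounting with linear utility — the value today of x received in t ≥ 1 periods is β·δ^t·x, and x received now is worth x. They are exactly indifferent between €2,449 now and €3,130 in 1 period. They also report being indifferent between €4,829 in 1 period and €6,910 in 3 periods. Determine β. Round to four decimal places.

β ≈ 0.9360

From the later pair, β·δ^1·4829 = β·δ^3·6910; dividing through, δ^2 = 4829/6910 = 0.69884, so δ = 0.83597.
Substituting δ into 2449 = β·δ·3130: β = 2449/(2616.579) ≈ 0.9360.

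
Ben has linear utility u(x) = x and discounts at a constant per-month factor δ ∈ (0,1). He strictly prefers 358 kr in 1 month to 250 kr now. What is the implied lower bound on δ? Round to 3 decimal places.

Under u(x) = x this choice says 250 < δ·358.
So δ > 250/358 = 0.69832.

δ > 0.698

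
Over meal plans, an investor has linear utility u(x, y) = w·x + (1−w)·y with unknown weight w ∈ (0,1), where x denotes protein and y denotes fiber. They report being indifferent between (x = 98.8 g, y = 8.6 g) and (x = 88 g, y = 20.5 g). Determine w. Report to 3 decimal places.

u(98.8,8.6) = u(88,20.5) means w·98.8 + (1−w)·8.6 = w·88 + (1−w)·20.5.
Collecting terms: w·10.8 = (1−w)·11.9.
Hence w = 11.9/(10.8+11.9) = 11.9/22.7 = 0.524.

w = 0.524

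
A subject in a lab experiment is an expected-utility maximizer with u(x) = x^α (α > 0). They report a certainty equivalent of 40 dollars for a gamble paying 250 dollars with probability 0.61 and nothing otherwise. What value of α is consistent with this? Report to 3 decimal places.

EU(lottery) = 0.61·250^α + 0.39·0 = 0.61·250^α.
Indifference: 40^α = 0.61·250^α, so (40/250)^α = 0.61.
α = ln(0.61) / ln(40/250) = -0.494296/-1.832581 ≈ 0.270.

α ≈ 0.270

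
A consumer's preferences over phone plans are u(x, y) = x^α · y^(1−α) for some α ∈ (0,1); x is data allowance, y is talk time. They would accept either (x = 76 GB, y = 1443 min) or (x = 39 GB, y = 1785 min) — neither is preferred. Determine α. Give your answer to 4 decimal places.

α ≈ 0.2417

Indifference: 76^α · 1443^(1−α) = 39^α · 1785^(1−α).
Taking logs: α·ln 76 + (1−α)·ln 1443 = α·ln 39 + (1−α)·ln 1785, i.e. α·0.6671717 = (1−α)·0.2126941.
With A = 0.6671717 and B = 0.2126941: α·A = (1−α)·B, so α = B/(A+B) = 0.2126941/0.8798658 ≈ 0.2417.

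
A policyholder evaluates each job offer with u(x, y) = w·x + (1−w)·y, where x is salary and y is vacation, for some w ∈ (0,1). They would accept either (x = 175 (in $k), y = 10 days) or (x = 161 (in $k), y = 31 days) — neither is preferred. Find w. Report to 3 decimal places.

w = 0.600

Indifference: w·175 + (1−w)·10 = w·161 + (1−w)·31.
Rearranging, 14·w − 21·(1−w) = 0.
The marginal rate of substitution is 21/14, so w = 21/(14+21) = 0.600.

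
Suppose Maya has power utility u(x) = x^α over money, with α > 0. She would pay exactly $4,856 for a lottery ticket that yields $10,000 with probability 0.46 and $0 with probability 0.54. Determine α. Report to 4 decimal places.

Since u(0) = 0, the lottery's EU is 0.46·10000^α.
Setting u(4856) equal to that: 4856^α = 0.46·10000^α ⇒ (4856/10000)^α = 0.46.
Taking logs: α·ln(4856/10000) = ln(0.46), so α = -0.7765288 / -0.7223700 ≈ 1.0750.

α ≈ 1.0750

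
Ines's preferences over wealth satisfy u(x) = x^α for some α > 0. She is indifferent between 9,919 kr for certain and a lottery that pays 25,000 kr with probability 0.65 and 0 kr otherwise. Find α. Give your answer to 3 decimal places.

Since u(0) = 0, the lottery's EU is 0.65·25000^α.
Setting u(9919) equal to that: 9919^α = 0.65·25000^α ⇒ (9919/25000)^α = 0.65.
α = ln(0.65) / ln(9919/25000) = -0.430783/-0.924424 ≈ 0.466.

α ≈ 0.466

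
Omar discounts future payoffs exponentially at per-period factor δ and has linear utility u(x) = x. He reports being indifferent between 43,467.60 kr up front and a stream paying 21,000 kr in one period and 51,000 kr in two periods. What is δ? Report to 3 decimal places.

Equating present values: 43467.60 = 21000δ + 51000δ².
Rearranged: 51000δ² + 21000δ − 43467.60 = 0.
δ = (−21000 + √(21000² + 4·51000·43467.60)) / (2·51000) = (−21000 + √9308390400.00) / 102000 ≈ 0.740.

δ ≈ 0.740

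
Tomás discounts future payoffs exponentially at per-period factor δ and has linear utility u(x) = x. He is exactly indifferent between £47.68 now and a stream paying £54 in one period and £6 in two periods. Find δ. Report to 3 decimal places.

δ ≈ 0.810

The stream is worth 54δ + 6δ² today, so 54δ + 6δ² = 47.68.
Rearranged: 6δ² + 54δ − 47.68 = 0.
δ = (−54 + √(54² + 4·6·47.68)) / (2·6) = (−54 + √4060.32) / 12 ≈ 0.810.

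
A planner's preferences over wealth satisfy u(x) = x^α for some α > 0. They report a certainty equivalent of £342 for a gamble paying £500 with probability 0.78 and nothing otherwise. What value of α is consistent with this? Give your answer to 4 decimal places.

α ≈ 0.6542

EU(lottery) = 0.78·500^α + 0.22·0 = 0.78·500^α.
Indifference: 342^α = 0.78·500^α, so (342/500)^α = 0.78.
Take logs: α = ln 0.78 / ln(342/500) ≈ 0.654195.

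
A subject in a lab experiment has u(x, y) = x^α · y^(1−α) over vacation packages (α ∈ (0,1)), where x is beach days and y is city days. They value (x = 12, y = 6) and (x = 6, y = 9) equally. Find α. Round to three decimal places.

Set the two utilities equal: 12^α·6^(1−α) = 6^α·9^(1−α).
Taking logs: α·ln 12 + (1−α)·ln 6 = α·ln 6 + (1−α)·ln 9, i.e. α·0.693147 = (1−α)·0.405465.
So α/(1−α) = (0.405465)/(0.693147) = 0.584962, and α = 0.584962/1.584962 ≈ 0.369.

α ≈ 0.369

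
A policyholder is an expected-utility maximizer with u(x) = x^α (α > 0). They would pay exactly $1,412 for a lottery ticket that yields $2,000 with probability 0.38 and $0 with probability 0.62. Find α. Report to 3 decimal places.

The lottery's expected utility is 0.38·u(2000) + 0.62·u(0) = 0.38·2000^α (since u(0) = 0 for α > 0).
Equating: 1412^α = 0.38·2000^α, i.e. 0.7060^α = 0.38.
α = ln(0.38) / ln(1412/2000) = -0.967584/-0.348140 ≈ 2.779.

α ≈ 2.779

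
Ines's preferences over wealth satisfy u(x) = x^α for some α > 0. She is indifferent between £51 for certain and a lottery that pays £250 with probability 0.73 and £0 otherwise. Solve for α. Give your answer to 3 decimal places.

α ≈ 0.198

Since u(0) = 0, the lottery's EU is 0.73·250^α.
Equating: 51^α = 0.73·250^α, i.e. 0.2040^α = 0.73.
Take logs: α = ln 0.73 / ln(51/250) ≈ 0.19798.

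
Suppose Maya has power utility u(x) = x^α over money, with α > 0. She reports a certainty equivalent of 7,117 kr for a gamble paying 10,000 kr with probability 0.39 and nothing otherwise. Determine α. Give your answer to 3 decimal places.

EU(lottery) = 0.39·10000^α + 0.61·0 = 0.39·10000^α.
Equating: 7117^α = 0.39·10000^α, i.e. 0.7117^α = 0.39.
α = ln(0.39) / ln(7117/10000) = -0.941609/-0.340099 ≈ 2.769.

α ≈ 2.769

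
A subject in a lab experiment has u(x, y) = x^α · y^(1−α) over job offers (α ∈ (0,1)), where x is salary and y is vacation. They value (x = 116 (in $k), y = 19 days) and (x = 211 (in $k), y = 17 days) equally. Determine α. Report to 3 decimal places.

α ≈ 0.157

Indifference: 116^α · 19^(1−α) = 211^α · 17^(1−α).
Taking logs: α·ln 116 + (1−α)·ln 19 = α·ln 211 + (1−α)·ln 17, i.e. α·-0.598268 = (1−α)·-0.111226.
So α/(1−α) = (-0.111226)/(-0.598268) = 0.185913, and α = 0.185913/1.185913 ≈ 0.157.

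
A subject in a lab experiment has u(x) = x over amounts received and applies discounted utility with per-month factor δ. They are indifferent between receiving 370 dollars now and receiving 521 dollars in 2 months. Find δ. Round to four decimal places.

Equating discounted utilities: u(370) = δ^2·u(521) ⇒ δ^2 = u(370)/u(521).
With u(x) = x: δ^2 = 370/521 = 0.71017.
So δ = 0.71017^(1/2) ≈ 0.8427.

δ ≈ 0.8427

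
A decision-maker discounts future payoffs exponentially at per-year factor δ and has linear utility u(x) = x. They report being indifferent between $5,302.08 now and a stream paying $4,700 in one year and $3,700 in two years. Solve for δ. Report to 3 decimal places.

Present value of the stream is 4700·δ + 3700·δ². Indifference gives 4700δ + 3700δ² = 5302.08.
Rearranged: 3700δ² + 4700δ − 5302.08 = 0.
The positive root is δ = [−4700 + √(4700² + 4·3700·5302.08)] / (2·3700) = (−4700 + 10028.000)/7400 ≈ 0.720.

δ ≈ 0.720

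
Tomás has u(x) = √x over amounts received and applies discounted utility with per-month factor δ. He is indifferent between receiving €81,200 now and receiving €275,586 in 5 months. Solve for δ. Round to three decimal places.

Indifference means u(81200) = δ^5 · u(275586), so δ^5 = u(81200)/u(275586).
With u(x) = √x: δ^5 = √81200/√275586 = √(81200/275586) = 0.54281.
Taking the 5th root: δ = 0.54281^(1/5) ≈ 0.885.

δ ≈ 0.885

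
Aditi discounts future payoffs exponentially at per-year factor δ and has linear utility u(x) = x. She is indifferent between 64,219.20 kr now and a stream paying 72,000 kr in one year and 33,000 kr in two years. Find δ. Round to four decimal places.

δ ≈ 0.6800

The stream is worth 72000δ + 33000δ² today, so 72000δ + 33000δ² = 64219.20.
So 33000δ² + 72000δ − 64219.20 = 0.
By the quadratic formula (taking the positive root), δ = (−72000 + √13660934400.00) / 66000 ≈ 0.6800.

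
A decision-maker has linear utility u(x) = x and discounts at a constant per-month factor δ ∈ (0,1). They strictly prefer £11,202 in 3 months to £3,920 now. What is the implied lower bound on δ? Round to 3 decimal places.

δ > 0.705

The preference means 3920 < δ^3·11202.
So δ^3 > 3920/11202 = 0.34994; taking the cube root of both positive sides preserves the inequality.
δ > 0.34994^(1/3) = 0.705.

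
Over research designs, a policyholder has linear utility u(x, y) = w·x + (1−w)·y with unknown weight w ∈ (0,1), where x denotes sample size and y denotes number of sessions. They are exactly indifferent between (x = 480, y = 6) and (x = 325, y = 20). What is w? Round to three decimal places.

Equating utilities: w·480 + (1−w)·6 = w·325 + (1−w)·20.
Rearranging, 155·w − 14·(1−w) = 0.
Hence w = 14/(155+14) = 14/169 = 0.083.

w = 0.083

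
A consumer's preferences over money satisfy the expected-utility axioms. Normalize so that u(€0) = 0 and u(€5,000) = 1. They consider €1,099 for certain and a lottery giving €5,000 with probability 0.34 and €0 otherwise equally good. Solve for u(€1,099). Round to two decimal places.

0.34

By the standard-gamble method, u(€1,099) is just the indifference probability on the best outcome: 0.34.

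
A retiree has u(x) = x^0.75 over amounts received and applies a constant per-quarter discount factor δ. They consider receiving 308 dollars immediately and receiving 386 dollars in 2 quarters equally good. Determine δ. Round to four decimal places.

δ ≈ 0.9188

Indifference means u(308) = δ^2 · u(386), so δ^2 = u(308)/u(386).
With u(x) = x^0.75: δ^2 = 308^0.75/386^0.75 = (308/386)^0.75 = 0.84425.
Hence δ = (0.84425)^(1/2) = 0.918832.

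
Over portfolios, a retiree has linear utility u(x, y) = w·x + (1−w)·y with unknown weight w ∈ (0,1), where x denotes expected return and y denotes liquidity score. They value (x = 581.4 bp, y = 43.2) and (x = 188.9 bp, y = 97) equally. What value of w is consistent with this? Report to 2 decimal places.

w = 0.12

Equating utilities: w·581.4 + (1−w)·43.2 = w·188.9 + (1−w)·97.
Collecting terms: w·392.5 = (1−w)·53.8.
Hence w = 53.8/(392.5+53.8) = 53.8/446.3 = 0.12.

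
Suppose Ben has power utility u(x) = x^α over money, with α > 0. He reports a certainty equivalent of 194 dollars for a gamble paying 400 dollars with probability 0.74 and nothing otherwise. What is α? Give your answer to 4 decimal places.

α ≈ 0.4161

Since u(0) = 0, the lottery's EU is 0.74·400^α.
Setting u(194) equal to that: 194^α = 0.74·400^α ⇒ (194/400)^α = 0.74.
α = ln(0.74) / ln(194/400) = -0.3011051/-0.7236064 ≈ 0.4161.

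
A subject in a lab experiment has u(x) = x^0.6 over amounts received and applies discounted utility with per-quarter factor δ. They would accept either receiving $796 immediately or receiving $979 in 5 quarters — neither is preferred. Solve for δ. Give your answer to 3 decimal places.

Indifference means u(796) = δ^5 · u(979), so δ^5 = u(796)/u(979).
Since u(x) = x^0.6, δ^5 = (796/979)^0.6 = 0.81307^0.6 = 0.88324.
Taking the 5th root: δ = 0.88324^(1/5) ≈ 0.975.

δ ≈ 0.975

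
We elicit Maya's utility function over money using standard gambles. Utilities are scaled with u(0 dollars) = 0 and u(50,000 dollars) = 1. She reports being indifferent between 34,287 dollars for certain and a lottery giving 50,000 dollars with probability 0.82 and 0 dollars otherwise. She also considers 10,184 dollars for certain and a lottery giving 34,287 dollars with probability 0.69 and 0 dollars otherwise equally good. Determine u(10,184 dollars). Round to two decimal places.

First, u(34,287 dollars) = 0.82·u(50,000 dollars) + 0.18·u(0 dollars) = 0.82.
Then u(10,184 dollars) = 0.69·u(34,287 dollars) + 0.31·u(0 dollars) = 0.69·0.82 + 0.31·0.00 = 0.5658.

0.57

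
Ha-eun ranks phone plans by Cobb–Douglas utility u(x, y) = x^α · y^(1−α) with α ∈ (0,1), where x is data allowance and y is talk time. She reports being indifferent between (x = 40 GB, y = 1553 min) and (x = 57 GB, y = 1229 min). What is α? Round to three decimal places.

The Cobb–Douglas utilities coincide, so 40^α·1553^(1−α) = 57^α·1229^(1−α).
(40/57)^α = (1229/1553)^(1−α); take logs: α·ln(40/57) = (1−α)·ln(1229/1553), i.e. α·-0.354172 = (1−α)·-0.233988.
So α/(1−α) = (-0.233988)/(-0.354172) = 0.660662, and α = 0.660662/1.660662 ≈ 0.398.

α ≈ 0.398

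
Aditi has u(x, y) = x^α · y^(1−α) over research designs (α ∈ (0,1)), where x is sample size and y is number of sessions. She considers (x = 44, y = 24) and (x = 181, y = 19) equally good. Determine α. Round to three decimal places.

α ≈ 0.142

Indifference: 44^α · 24^(1−α) = 181^α · 19^(1−α).
(44/181)^α = (19/24)^(1−α); take logs: α·ln(44/181) = (1−α)·ln(19/24), i.e. α·-1.414307 = (1−α)·-0.233615.
With A = -1.414307 and B = -0.233615: α·A = (1−α)·B, so α = B/(A+B) = -0.233615/-1.647922 ≈ 0.142.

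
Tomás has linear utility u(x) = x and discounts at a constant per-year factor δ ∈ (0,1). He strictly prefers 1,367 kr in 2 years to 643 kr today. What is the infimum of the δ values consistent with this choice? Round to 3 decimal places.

δ > 0.686

Under u(x) = x this choice says 643 < δ^2·1367.
Hence δ^2 > 643/1367 = 0.47037, and x ↦ x^(1/2) is increasing on (0,∞).
δ > 0.47037^(1/2) = 0.686.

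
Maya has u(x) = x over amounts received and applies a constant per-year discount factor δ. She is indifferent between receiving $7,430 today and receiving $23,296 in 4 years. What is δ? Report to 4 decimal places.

δ ≈ 0.7515

Indifference means u(7430) = δ^4 · u(23296), so δ^4 = u(7430)/u(23296).
With u(x) = x: δ^4 = 7430/23296 = 0.31894.
So δ = 0.31894^(1/4) ≈ 0.7515.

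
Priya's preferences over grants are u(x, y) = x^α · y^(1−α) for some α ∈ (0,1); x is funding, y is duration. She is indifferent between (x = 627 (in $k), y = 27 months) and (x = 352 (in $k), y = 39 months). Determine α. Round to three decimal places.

Set the two utilities equal: 627^α·27^(1−α) = 352^α·39^(1−α).
Taking logs: α·ln 627 + (1−α)·ln 27 = α·ln 352 + (1−α)·ln 39, i.e. α·0.577315 = (1−α)·0.367725.
With A = 0.577315 and B = 0.367725: α·A = (1−α)·B, so α = B/(A+B) = 0.367725/0.945040 ≈ 0.389.

α ≈ 0.389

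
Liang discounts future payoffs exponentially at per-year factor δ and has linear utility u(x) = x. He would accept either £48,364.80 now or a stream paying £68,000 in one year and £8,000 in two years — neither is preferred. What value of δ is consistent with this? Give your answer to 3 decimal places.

δ ≈ 0.660

The stream is worth 68000δ + 8000δ² today, so 68000δ + 8000δ² = 48364.80.
That is, 8000δ² + 68000δ − 48364.80 = 0, a quadratic in δ.
By the quadratic formula (taking the positive root), δ = (−68000 + √6171673600.00) / 16000 ≈ 0.660.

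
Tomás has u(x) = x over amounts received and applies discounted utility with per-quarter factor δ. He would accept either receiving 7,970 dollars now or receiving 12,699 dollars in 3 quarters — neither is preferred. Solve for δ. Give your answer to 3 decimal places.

Indifference means u(7970) = δ^3 · u(12699), so δ^3 = u(7970)/u(12699).
With u(x) = x: δ^3 = 7970/12699 = 0.62761.
Taking the cube root: δ = 0.62761^(1/3) ≈ 0.856.

δ ≈ 0.856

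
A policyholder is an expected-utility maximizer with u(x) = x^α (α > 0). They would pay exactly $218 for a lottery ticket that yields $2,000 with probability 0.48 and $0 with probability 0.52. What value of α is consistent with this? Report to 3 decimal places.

α ≈ 0.331

EU(lottery) = 0.48·2000^α + 0.52·0 = 0.48·2000^α.
Indifference: 218^α = 0.48·2000^α, so (218/2000)^α = 0.48.
Take logs: α = ln 0.48 / ln(218/2000) ≈ 0.33115.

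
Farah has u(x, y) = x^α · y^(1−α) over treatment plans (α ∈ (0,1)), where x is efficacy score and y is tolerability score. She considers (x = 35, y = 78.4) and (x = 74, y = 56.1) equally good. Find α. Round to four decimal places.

α ≈ 0.3089

The Cobb–Douglas utilities coincide, so 35^α·78.4^(1−α) = 74^α·56.1^(1−α).
Taking logs: α·ln 35 + (1−α)·ln 78.4 = α·ln 74 + (1−α)·ln 56.1, i.e. α·-0.7487170 = (1−α)·-0.3346881.
Thus α·(-1.0834051) = -0.3346881, so α = -0.3346881/-1.0834051 ≈ 0.3089.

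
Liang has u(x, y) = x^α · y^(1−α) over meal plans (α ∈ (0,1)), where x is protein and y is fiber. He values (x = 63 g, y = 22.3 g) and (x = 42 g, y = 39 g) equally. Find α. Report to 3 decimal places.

The Cobb–Douglas utilities coincide, so 63^α·22.3^(1−α) = 42^α·39^(1−α).
Rearrange to (63/42)^α = (39/22.3)^(1−α) and take logs: α·0.405465 = (1−α)·0.558975.
So α/(1−α) = (0.558975)/(0.405465) = 1.378602, and α = 1.378602/2.378602 ≈ 0.580.

α ≈ 0.580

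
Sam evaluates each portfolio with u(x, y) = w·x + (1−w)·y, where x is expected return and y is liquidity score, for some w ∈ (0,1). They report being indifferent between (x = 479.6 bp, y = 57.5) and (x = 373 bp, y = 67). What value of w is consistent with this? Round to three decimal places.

Equating utilities: w·479.6 + (1−w)·57.5 = w·373 + (1−w)·67.
Rearranging, 106.6·w − 9.5·(1−w) = 0.
Hence w = 9.5/(106.6+9.5) = 9.5/116.1 = 0.082.

w = 0.082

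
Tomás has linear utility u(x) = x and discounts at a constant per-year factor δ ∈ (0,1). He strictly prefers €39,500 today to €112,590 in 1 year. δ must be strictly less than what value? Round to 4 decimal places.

Under u(x) = x this choice says 39500 > δ·112590.
So δ < 39500/112590 = 0.35083.

δ < 0.3508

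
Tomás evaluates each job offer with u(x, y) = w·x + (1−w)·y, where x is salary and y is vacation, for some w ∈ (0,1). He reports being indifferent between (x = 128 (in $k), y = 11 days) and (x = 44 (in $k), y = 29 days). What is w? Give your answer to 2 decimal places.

Indifference: w·128 + (1−w)·11 = w·44 + (1−w)·29.
Collecting terms: w·84 = (1−w)·18.
So w/(1−w) = 18/84 = 0.2143, giving w = 18/(84+18) = 0.18.

w = 0.18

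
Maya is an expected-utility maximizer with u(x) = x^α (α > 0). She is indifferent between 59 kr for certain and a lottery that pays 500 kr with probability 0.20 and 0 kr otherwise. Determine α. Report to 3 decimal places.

EU(lottery) = 0.20·500^α + 0.80·0 = 0.20·500^α.
Setting u(59) equal to that: 59^α = 0.20·500^α ⇒ (59/500)^α = 0.20.
Take logs: α = ln 0.20 / ln(59/500) ≈ 0.75310.

α ≈ 0.753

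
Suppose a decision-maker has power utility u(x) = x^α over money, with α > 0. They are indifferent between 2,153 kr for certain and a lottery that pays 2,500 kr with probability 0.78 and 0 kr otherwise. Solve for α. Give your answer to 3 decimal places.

α ≈ 1.663

The lottery's expected utility is 0.78·u(2500) + 0.22·u(0) = 0.78·2500^α (since u(0) = 0 for α > 0).
Setting u(2153) equal to that: 2153^α = 0.78·2500^α ⇒ (2153/2500)^α = 0.78.
Taking logs: α·ln(2153/2500) = ln(0.78), so α = -0.248461 / -0.149429 ≈ 1.663.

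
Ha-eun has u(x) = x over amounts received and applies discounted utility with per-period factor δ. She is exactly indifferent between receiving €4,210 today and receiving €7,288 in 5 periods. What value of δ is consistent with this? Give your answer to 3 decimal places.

The payoff in 5 periods is discounted by δ^5, so u(4210) = δ^5·u(7288) and δ^5 = u(4210)/u(7288).
With u(x) = x: δ^5 = 4210/7288 = 0.57766.
Taking the 5th root: δ = 0.57766^(1/5) ≈ 0.896.

δ ≈ 0.896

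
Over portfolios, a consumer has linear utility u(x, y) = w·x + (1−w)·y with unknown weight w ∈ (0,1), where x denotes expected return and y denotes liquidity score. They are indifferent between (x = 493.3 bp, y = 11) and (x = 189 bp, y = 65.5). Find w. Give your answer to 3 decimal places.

Indifference: w·493.3 + (1−w)·11 = w·189 + (1−w)·65.5.
w·(493.3−189) = (1−w)·(65.5−11), i.e. w·304.3 = (1−w)·54.5.
Hence w = 54.5/(304.3+54.5) = 54.5/358.8 = 0.152.

w = 0.152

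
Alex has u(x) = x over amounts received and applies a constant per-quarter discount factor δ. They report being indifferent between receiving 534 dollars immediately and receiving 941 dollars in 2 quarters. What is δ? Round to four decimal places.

Indifference means u(534) = δ^2 · u(941), so δ^2 = u(534)/u(941).
With u(x) = x: δ^2 = 534/941 = 0.56748.
So δ = 0.56748^(1/2) ≈ 0.7533.

δ ≈ 0.7533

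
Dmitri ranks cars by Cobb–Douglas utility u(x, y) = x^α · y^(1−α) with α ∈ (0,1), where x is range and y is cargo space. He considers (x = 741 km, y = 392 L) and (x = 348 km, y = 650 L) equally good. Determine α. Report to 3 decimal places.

α ≈ 0.401

Set the two utilities equal: 741^α·392^(1−α) = 348^α·650^(1−α).
(741/348)^α = (650/392)^(1−α); take logs: α·ln(741/348) = (1−α)·ln(650/392), i.e. α·0.755798 = (1−α)·0.505711.
So α/(1−α) = (0.505711)/(0.755798) = 0.669109, and α = 0.669109/1.669109 ≈ 0.401.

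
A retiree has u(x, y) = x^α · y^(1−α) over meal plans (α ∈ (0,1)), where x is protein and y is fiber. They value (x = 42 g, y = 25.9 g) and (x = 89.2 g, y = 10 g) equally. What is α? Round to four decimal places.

The Cobb–Douglas utilities coincide, so 42^α·25.9^(1−α) = 89.2^α·10^(1−α).
Taking logs: α·ln 42 + (1−α)·ln 25.9 = α·ln 89.2 + (1−α)·ln 10, i.e. α·-0.7532114 = (1−α)·-0.9516579.
Thus α·(-1.7048693) = -0.9516579, so α = -0.9516579/-1.7048693 ≈ 0.5582.

α ≈ 0.5582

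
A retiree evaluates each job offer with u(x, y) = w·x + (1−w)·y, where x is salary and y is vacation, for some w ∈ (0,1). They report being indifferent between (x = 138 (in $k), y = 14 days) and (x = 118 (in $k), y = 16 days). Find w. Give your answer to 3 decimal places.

u(138,14) = u(118,16) means w·138 + (1−w)·14 = w·118 + (1−w)·16.
Rearranging, 20·w − 2·(1−w) = 0.
So w/(1−w) = 2/20 = 0.1000, giving w = 2/(20+2) = 0.091.

w = 0.091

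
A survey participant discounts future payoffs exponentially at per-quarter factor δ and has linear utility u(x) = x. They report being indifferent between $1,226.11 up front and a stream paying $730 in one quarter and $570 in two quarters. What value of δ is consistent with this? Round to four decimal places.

The stream is worth 730δ + 570δ² today, so 730δ + 570δ² = 1226.11.
So 570δ² + 730δ − 1226.11 = 0.
δ = (−730 + √(730² + 4·570·1226.11)) / (2·570) = (−730 + √3328430.80) / 1140 ≈ 0.9600.

δ ≈ 0.9600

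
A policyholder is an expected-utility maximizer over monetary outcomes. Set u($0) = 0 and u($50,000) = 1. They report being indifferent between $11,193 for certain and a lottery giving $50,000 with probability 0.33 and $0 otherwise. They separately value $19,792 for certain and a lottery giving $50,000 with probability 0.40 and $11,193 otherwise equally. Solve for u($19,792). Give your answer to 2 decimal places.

0.60

From the first indifference, u($11,193) = 0.33·u($50,000) + 0.67·u($0) = 0.33·1 + 0.67·0 = 0.33.
The second indifference gives u($19,792) = 0.40·u($50,000) + 0.60·u($11,193) = 0.40·1.00 + 0.60·0.33 = 0.5980.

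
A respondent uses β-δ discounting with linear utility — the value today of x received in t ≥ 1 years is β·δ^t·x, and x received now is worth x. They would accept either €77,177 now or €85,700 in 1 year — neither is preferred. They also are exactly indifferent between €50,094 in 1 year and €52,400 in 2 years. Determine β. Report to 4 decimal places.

β ≈ 0.9420

The second indifference involves only future payoffs, so β cancels: β·δ^1·50094 = β·δ^2·52400, giving δ = 50094/52400 = 0.95599.
The first indifference: 77177 = β·δ·85700, so β = 77177/(δ·85700) = 77177/(0.95599·85700) ≈ 0.9420.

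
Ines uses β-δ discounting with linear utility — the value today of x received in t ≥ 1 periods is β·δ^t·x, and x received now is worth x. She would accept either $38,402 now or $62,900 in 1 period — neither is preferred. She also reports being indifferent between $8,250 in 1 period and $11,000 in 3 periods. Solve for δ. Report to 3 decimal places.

Both payoffs in the second observation are in the future, so β drops out: δ^1·8250 = δ^3·11000 ⇒ δ^2 = 8250/11000 = 0.75000, so δ = 0.86603.

δ ≈ 0.866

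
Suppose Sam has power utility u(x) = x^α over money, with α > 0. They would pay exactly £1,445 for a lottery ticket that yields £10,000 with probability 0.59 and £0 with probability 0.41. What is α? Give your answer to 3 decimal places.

EU(lottery) = 0.59·10000^α + 0.41·0 = 0.59·10000^α.
Equating: 1445^α = 0.59·10000^α, i.e. 0.1445^α = 0.59.
Take logs: α = ln 0.59 / ln(1445/10000) ≈ 0.27275.

α ≈ 0.273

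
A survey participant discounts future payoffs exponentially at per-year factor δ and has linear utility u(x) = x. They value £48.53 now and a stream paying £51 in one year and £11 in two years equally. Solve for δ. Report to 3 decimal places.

δ ≈ 0.810

The stream is worth 51δ + 11δ² today, so 51δ + 11δ² = 48.53.
That is, 11δ² + 51δ − 48.53 = 0, a quadratic in δ.
By the quadratic formula (taking the positive root), δ = (−51 + √4736.32) / 22 ≈ 0.810.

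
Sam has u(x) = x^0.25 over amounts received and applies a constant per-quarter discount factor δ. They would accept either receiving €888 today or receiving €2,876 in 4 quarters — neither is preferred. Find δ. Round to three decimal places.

δ ≈ 0.929

Indifference means u(888) = δ^4 · u(2876), so δ^4 = u(888)/u(2876).
Since u(x) = x^0.25, δ^4 = (888/2876)^0.25 = 0.30876^0.25 = 0.74543.
Taking the 4th root: δ = 0.74543^(1/4) ≈ 0.929.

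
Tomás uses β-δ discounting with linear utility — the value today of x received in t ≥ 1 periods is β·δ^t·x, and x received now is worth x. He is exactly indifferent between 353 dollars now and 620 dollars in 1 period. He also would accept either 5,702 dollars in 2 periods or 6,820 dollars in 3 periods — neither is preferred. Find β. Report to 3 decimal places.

β ≈ 0.681

From the later pair, β·δ^2·5702 = β·δ^3·6820; dividing through, δ = 5702/6820 = 0.83607.
Now use the now-vs-future pair: 353 = β·δ·620 gives β = 353/(0.83607·620) ≈ 0.681.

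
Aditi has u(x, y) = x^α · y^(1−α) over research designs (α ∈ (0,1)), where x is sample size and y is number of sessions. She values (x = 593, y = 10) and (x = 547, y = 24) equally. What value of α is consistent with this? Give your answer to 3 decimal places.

α ≈ 0.916

Indifference: 593^α · 10^(1−α) = 547^α · 24^(1−α).
Rearrange to (593/547)^α = (24/10)^(1−α) and take logs: α·0.080746 = (1−α)·0.875469.
So α/(1−α) = (0.875469)/(0.080746) = 10.842258, and α = 10.842258/11.842258 ≈ 0.916.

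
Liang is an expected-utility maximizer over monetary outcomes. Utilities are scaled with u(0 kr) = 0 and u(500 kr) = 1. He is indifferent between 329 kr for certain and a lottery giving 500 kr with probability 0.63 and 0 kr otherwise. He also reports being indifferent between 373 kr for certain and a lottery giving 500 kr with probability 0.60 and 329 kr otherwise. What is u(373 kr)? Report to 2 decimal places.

The first gamble pins u(329 kr): it must equal 0.63·1 + 0.37·0 = 0.63.
Then u(373 kr) = 0.60·u(500 kr) + 0.40·u(329 kr) = 0.60·1.00 + 0.40·0.63 = 0.8520.

0.85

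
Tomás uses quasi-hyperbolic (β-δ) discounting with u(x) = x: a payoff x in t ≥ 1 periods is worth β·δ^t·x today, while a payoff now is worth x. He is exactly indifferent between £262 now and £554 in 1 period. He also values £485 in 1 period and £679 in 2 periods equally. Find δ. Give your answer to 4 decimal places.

From the later pair, β·δ^1·485 = β·δ^2·679; dividing through, δ = 485/679 = 0.71429.

δ ≈ 0.7143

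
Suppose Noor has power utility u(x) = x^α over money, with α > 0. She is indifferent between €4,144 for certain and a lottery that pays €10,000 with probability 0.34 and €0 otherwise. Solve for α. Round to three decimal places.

α ≈ 1.225

The lottery's expected utility is 0.34·u(10000) + 0.66·u(0) = 0.34·10000^α (since u(0) = 0 for α > 0).
Equating: 4144^α = 0.34·10000^α, i.e. 0.4144^α = 0.34.
Taking logs: α·ln(4144/10000) = ln(0.34), so α = -1.078810 / -0.880924 ≈ 1.225.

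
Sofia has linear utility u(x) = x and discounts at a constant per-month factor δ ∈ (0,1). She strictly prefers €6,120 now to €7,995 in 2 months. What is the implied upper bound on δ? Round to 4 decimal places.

Comparing present values: 6120 > δ^2·7995.
Dividing by 7995: δ^2 < 0.76548. Both sides are positive, so the square root keeps the direction.
δ < 0.76548^(1/2) = 0.8749.

δ < 0.8749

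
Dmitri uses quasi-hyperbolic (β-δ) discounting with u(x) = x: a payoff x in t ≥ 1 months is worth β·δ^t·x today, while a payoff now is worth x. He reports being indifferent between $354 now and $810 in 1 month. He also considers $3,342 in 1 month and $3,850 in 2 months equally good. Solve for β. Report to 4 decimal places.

β ≈ 0.5035

The second indifference involves only future payoffs, so β cancels: β·δ^1·3342 = β·δ^2·3850, giving δ = 3342/3850 = 0.86805.
The first indifference: 354 = β·δ·810, so β = 354/(δ·810) = 354/(0.86805·810) ≈ 0.5035.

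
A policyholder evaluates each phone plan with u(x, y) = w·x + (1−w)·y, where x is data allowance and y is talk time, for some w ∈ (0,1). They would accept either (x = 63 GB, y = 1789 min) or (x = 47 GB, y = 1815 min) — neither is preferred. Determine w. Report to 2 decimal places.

u(63,1789) = u(47,1815) means w·63 + (1−w)·1789 = w·47 + (1−w)·1815.
w·(63−47) = (1−w)·(1815−1789), i.e. w·16 = (1−w)·26.
So w/(1−w) = 26/16 = 1.6250, giving w = 26/(16+26) = 0.62.

w = 0.62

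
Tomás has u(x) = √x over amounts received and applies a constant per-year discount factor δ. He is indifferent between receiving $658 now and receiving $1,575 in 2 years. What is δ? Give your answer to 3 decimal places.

δ ≈ 0.804

Indifference means u(658) = δ^2 · u(1575), so δ^2 = u(658)/u(1575).
With u(x) = √x: δ^2 = √658/√1575 = √(658/1575) = 0.64636.
So δ = 0.64636^(1/2) ≈ 0.804.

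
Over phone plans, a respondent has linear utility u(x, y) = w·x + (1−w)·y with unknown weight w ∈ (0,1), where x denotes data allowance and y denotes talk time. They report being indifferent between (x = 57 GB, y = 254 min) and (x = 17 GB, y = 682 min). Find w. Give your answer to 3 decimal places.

Equating utilities: w·57 + (1−w)·254 = w·17 + (1−w)·682.
w·(57−17) = (1−w)·(682−254), i.e. w·40 = (1−w)·428.
Hence w = 428/(40+428) = 428/468 = 0.915.

w = 0.915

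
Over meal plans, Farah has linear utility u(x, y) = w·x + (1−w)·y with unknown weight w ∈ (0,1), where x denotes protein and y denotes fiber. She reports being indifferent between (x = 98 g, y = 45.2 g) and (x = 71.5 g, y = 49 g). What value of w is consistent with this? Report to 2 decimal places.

w = 0.13

Equating utilities: w·98 + (1−w)·45.2 = w·71.5 + (1−w)·49.
Rearranging, 26.5·w − 3.8·(1−w) = 0.
So w/(1−w) = 3.8/26.5 = 0.1434, giving w = 3.8/(26.5+3.8) = 0.13.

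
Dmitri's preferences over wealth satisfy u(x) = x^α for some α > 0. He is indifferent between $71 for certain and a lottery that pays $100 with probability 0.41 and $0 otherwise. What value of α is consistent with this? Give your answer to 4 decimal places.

α ≈ 2.6033

The lottery's expected utility is 0.41·u(100) + 0.59·u(0) = 0.41·100^α (since u(0) = 0 for α > 0).
Equating: 71^α = 0.41·100^α, i.e. 0.7100^α = 0.41.
α = ln(0.41) / ln(71/100) = -0.8915981/-0.3424903 ≈ 2.6033.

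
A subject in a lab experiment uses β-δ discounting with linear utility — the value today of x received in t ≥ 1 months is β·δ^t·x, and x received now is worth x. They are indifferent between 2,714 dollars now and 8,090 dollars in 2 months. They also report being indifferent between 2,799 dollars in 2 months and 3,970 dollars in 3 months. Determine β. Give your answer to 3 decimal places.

Both payoffs in the second observation are in the future, so β drops out: δ^2·2799 = δ^3·3970 ⇒ δ = 2799/3970 = 0.70504.
Now use the now-vs-future pair: 2714 = β·δ^2·8090 gives β = 2714/(0.49708·8090) ≈ 0.675.

β ≈ 0.675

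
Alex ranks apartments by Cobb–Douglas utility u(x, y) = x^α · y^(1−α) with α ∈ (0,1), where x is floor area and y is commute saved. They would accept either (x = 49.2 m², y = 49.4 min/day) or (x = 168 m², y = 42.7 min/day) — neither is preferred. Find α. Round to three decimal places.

α ≈ 0.106

The Cobb–Douglas utilities coincide, so 49.2^α·49.4^(1−α) = 168^α·42.7^(1−α).
Rearrange to (49.2/168)^α = (42.7/49.4)^(1−α) and take logs: α·-1.228070 = (1−α)·-0.145752.
Thus α·(-1.373822) = -0.145752, so α = -0.145752/-1.373822 ≈ 0.106.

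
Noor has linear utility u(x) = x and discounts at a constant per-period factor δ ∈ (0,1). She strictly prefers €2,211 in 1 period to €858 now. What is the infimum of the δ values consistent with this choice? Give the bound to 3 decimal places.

δ > 0.388

The preference means 858 < δ·2211.
So δ > 858/2211 = 0.38806.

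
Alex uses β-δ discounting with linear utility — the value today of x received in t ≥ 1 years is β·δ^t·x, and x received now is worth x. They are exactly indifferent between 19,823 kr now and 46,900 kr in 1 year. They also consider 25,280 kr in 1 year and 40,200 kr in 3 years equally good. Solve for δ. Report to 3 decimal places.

δ ≈ 0.793

From the later pair, β·δ^1·25280 = β·δ^3·40200; dividing through, δ^2 = 25280/40200 = 0.62886, so δ = 0.79300.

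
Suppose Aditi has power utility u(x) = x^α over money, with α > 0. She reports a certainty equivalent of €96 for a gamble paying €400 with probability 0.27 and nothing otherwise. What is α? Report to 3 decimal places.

α ≈ 0.917

Since u(0) = 0, the lottery's EU is 0.27·400^α.
Equating: 96^α = 0.27·400^α, i.e. 0.2400^α = 0.27.
α = ln(0.27) / ln(96/400) = -1.309333/-1.427116 ≈ 0.917.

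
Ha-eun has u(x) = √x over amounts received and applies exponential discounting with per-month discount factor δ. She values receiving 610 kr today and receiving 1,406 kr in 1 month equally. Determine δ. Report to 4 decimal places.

Equating discounted utilities: u(610) = δ·u(1406) ⇒ δ = u(610)/u(1406).
Since u(x) = √x, δ = √(610/1406) = 0.65868.

δ ≈ 0.6587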